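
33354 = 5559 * 6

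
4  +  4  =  8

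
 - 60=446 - 506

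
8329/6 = 1388+ 1/6 = 1388.17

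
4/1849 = 4/1849 = 0.00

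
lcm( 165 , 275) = 825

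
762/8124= 127/1354= 0.09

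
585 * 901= 527085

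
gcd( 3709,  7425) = 1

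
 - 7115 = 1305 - 8420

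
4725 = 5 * 945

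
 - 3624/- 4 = 906 + 0/1 = 906.00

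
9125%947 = 602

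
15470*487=7533890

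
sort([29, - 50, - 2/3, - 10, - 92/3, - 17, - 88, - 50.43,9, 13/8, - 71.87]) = [ - 88,-71.87, -50.43, - 50, - 92/3, - 17,-10 , - 2/3, 13/8, 9,  29]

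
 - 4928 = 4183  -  9111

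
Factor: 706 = 2^1*353^1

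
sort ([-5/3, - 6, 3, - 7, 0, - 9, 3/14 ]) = [ - 9,- 7, - 6, - 5/3,0, 3/14 , 3]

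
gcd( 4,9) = 1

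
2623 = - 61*( - 43 ) 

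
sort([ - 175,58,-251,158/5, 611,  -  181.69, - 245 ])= [-251,-245, - 181.69,-175,  158/5,  58,611 ]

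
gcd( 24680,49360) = 24680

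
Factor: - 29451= - 3^1*9817^1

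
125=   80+45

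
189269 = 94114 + 95155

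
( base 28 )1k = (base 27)1L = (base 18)2C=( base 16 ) 30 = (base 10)48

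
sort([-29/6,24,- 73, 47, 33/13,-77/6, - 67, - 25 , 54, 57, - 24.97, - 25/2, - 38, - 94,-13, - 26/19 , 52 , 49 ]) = [-94, -73, - 67,-38,  -  25, - 24.97,-13, - 77/6,-25/2 , - 29/6, - 26/19 , 33/13, 24, 47,49, 52, 54, 57 ] 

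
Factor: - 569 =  - 569^1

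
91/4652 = 91/4652 = 0.02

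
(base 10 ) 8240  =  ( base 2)10000000110000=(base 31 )8HP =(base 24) e78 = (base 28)AE8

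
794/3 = 264 + 2/3 = 264.67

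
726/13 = 55 + 11/13 = 55.85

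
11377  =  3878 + 7499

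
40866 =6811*6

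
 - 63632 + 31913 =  - 31719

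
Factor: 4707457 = 137^1*34361^1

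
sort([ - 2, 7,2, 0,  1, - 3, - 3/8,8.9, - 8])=[ - 8, - 3, - 2, - 3/8,0, 1,2, 7,8.9]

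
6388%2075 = 163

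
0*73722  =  0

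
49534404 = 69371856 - 19837452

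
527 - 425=102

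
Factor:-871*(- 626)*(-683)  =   - 2^1 * 13^1*67^1*313^1 *683^1 = - 372403018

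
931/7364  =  133/1052 = 0.13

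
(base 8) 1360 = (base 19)21b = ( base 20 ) 1HC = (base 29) PR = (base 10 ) 752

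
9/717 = 3/239 =0.01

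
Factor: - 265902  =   - 2^1*3^1 * 7^1*13^1*487^1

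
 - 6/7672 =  - 3/3836 = - 0.00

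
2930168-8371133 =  - 5440965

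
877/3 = 292 + 1/3  =  292.33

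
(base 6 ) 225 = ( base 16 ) 59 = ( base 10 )89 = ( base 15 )5E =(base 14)65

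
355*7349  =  2608895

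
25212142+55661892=80874034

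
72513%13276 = 6133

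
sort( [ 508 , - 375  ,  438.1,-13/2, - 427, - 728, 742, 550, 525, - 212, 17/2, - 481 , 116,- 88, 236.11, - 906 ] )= [ - 906, - 728 ,-481, - 427 ,  -  375 , - 212 , - 88, - 13/2 , 17/2,116, 236.11 , 438.1,  508, 525, 550, 742 ]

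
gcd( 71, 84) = 1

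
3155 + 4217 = 7372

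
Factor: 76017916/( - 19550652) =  - 19004479/4887663 = -3^( - 1)*11^(-1)*13^1* 37^(-1) *4003^( - 1)*1461883^1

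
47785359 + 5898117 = 53683476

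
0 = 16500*0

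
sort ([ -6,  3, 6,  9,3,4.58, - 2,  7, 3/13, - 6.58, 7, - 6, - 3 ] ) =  [ - 6.58, - 6, - 6, - 3, - 2,  3/13, 3 , 3,4.58,6, 7, 7,9 ] 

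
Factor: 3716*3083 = 2^2*929^1*3083^1=11456428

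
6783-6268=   515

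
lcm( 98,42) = 294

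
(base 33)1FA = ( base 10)1594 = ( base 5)22334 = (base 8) 3072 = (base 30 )1N4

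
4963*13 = 64519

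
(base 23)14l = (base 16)282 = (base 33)JF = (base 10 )642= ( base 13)3A5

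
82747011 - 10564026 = 72182985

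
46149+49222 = 95371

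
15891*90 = 1430190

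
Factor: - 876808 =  - 2^3*127^1*863^1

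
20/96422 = 10/48211 = 0.00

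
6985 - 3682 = 3303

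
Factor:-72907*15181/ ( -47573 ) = 17^1*19^1*47^1*113^( - 1)*421^ ( - 1)*72907^1 = 1106801167/47573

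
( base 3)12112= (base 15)9E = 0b10010101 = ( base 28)59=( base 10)149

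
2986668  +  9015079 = 12001747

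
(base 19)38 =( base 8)101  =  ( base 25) 2F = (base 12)55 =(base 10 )65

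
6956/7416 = 1739/1854= 0.94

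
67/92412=67/92412 = 0.00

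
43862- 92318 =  - 48456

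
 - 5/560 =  - 1 + 111/112 = - 0.01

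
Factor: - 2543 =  - 2543^1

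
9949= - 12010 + 21959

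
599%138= 47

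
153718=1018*151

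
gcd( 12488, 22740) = 4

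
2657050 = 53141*50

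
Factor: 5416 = 2^3*677^1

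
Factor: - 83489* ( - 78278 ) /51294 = 3^( - 1 )*7^1*83^( - 1) * 103^( - 1 ) * 11927^1*39139^1 = 3267675971/25647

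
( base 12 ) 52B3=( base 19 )1620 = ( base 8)21547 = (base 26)DAF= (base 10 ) 9063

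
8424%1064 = 976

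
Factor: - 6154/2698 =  - 3077/1349 = - 17^1*19^( - 1 )*71^( - 1)*181^1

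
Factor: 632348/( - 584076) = -3^ ( - 1)* 113^1*1399^1 * 48673^( - 1) = - 158087/146019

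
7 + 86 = 93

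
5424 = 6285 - 861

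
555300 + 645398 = 1200698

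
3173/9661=3173/9661= 0.33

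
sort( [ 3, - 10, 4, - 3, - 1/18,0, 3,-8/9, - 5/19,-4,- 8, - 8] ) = [ - 10, - 8,  -  8, - 4 , - 3, - 8/9, - 5/19, - 1/18,0,3,3, 4] 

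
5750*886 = 5094500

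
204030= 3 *68010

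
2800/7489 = 2800/7489 = 0.37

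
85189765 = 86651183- 1461418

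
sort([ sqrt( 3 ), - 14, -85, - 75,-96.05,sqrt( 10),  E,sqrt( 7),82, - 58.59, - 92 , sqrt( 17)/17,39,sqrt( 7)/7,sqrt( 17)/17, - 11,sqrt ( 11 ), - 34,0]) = [ - 96.05, - 92, - 85,- 75, - 58.59, - 34,-14 , - 11,0,sqrt( 17 )/17,  sqrt(17) /17,sqrt( 7 )/7,sqrt(3 ),sqrt( 7 ) , E,  sqrt(10 ), sqrt( 11),39,82 ]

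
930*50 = 46500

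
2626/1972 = 1313/986=1.33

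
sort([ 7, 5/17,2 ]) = [ 5/17, 2,7]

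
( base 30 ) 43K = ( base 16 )e7e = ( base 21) 88e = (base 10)3710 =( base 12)2192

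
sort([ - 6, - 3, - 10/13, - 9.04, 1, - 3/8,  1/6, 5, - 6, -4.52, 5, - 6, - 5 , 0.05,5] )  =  [ - 9.04, - 6, - 6, - 6,  -  5, - 4.52, - 3, - 10/13,-3/8,0.05, 1/6  ,  1,  5, 5, 5 ] 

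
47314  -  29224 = 18090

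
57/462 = 19/154 = 0.12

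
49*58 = 2842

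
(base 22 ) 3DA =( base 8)3324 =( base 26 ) 2F6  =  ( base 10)1748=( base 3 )2101202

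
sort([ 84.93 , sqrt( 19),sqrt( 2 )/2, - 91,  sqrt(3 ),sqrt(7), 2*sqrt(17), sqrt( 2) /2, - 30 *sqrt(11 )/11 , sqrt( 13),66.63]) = [ - 91 , - 30*sqrt( 11) /11, sqrt( 2 ) /2,sqrt( 2)/2, sqrt( 3), sqrt(7),sqrt( 13 ),sqrt( 19 ), 2 *sqrt( 17),66.63, 84.93 ]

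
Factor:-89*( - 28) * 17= 2^2*7^1 * 17^1*89^1= 42364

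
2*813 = 1626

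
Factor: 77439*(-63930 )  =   - 4950675270=- 2^1*3^2*5^1*83^1*311^1*2131^1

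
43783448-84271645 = -40488197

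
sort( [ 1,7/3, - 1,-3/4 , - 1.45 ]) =[ - 1.45, - 1,  -  3/4 , 1,7/3] 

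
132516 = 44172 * 3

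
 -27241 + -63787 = -91028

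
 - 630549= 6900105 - 7530654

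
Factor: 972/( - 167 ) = -2^2*3^5*167^( - 1)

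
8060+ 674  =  8734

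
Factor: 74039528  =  2^3*151^1*61291^1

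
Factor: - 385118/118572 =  - 799/246= -  2^( - 1) * 3^(  -  1 )*17^1*41^ ( - 1 )*47^1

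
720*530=381600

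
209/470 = 209/470 = 0.44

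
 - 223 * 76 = -16948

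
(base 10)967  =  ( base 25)1dh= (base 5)12332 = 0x3c7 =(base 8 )1707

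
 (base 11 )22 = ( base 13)1B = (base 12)20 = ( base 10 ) 24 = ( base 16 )18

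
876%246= 138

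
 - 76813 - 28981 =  - 105794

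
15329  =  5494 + 9835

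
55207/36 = 55207/36 = 1533.53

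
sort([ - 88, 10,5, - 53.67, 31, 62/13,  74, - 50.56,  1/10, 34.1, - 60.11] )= [  -  88, - 60.11,-53.67, - 50.56,1/10,62/13,5, 10 , 31, 34.1, 74] 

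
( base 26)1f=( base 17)27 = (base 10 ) 41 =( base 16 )29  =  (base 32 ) 19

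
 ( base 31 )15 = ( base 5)121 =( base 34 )12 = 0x24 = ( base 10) 36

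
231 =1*231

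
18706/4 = 9353/2 = 4676.50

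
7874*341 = 2685034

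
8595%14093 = 8595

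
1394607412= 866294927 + 528312485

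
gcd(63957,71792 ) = 1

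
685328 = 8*85666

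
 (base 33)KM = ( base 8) 1252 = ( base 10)682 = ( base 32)la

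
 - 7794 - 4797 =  - 12591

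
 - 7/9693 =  - 7/9693 = - 0.00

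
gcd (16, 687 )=1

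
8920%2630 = 1030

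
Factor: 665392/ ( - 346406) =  - 728/379 = - 2^3*7^1*13^1*379^ ( - 1)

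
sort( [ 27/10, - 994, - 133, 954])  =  [-994 ,- 133, 27/10, 954]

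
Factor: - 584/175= - 2^3 * 5^( - 2)  *7^ ( - 1 )*73^1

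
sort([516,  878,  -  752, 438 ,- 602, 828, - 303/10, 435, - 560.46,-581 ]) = [ - 752,-602,-581, - 560.46, - 303/10,435,438,  516, 828,878]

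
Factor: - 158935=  - 5^1*7^1*19^1 * 239^1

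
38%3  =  2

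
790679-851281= -60602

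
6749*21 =141729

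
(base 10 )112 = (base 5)422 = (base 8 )160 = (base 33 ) 3d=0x70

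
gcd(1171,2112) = 1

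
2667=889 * 3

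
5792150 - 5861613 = - 69463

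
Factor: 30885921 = 3^3 * 11^1 *103993^1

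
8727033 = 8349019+378014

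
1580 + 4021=5601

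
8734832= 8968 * 974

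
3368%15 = 8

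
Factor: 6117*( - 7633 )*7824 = -2^4*3^2*17^1 * 163^1*449^1*2039^1 = -365310861264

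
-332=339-671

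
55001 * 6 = 330006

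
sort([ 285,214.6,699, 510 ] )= [ 214.6,285, 510,699]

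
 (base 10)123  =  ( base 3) 11120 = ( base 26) 4j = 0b1111011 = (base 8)173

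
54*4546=245484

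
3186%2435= 751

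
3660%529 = 486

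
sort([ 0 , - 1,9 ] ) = [-1, 0,9 ] 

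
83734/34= 41867/17= 2462.76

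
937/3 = 312+1/3 = 312.33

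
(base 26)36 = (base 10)84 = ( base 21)40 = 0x54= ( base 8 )124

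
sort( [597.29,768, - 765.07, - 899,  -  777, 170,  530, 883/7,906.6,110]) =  [ - 899,-777,-765.07, 110, 883/7,170,530,597.29,768, 906.6 ]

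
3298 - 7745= - 4447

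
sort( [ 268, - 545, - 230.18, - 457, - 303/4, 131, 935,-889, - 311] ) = [  -  889, - 545, - 457, - 311, - 230.18, - 303/4,  131, 268, 935]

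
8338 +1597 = 9935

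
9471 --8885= 18356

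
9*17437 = 156933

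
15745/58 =271 + 27/58 = 271.47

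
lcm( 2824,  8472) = 8472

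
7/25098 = 7/25098  =  0.00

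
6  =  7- 1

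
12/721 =12/721 = 0.02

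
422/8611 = 422/8611 = 0.05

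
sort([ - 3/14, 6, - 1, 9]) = [ - 1, - 3/14,6, 9] 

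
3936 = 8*492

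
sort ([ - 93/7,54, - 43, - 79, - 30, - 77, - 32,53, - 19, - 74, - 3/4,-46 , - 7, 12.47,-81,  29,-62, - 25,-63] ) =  [ - 81,-79,- 77,-74  ,  -  63,-62,  -  46,  -  43, - 32, - 30,-25,  -  19, - 93/7,-7, -3/4,12.47,29, 53,  54 ] 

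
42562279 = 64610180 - 22047901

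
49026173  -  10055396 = 38970777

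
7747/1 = 7747  =  7747.00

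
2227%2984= 2227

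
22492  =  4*5623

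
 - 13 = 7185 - 7198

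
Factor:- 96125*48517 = - 5^3*7^1 * 29^1*239^1*769^1 = -  4663696625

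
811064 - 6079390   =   - 5268326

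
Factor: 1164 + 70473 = 3^1*23879^1 = 71637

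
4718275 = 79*59725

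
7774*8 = 62192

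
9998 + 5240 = 15238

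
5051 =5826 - 775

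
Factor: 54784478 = 2^1*7^1*263^1*14879^1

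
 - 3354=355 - 3709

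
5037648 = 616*8178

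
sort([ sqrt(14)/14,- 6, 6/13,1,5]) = [ - 6, sqrt ( 14) /14, 6/13,1, 5 ]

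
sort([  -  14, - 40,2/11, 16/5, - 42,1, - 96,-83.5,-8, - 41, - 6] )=[ - 96, - 83.5, - 42, - 41, - 40,-14, - 8, - 6,2/11, 1,16/5 ]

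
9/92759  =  9/92759=   0.00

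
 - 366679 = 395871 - 762550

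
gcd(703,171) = 19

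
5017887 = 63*79649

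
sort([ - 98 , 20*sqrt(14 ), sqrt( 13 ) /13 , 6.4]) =[ - 98, sqrt( 13) /13, 6.4,  20 *sqrt ( 14 ) ]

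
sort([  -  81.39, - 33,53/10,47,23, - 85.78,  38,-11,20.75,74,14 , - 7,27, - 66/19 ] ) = [ - 85.78,  -  81.39, - 33 ,-11 ,-7, - 66/19, 53/10 , 14,20.75,23 , 27,  38,47,  74]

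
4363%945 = 583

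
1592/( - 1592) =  - 1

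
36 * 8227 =296172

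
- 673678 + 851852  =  178174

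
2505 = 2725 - 220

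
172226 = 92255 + 79971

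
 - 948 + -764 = -1712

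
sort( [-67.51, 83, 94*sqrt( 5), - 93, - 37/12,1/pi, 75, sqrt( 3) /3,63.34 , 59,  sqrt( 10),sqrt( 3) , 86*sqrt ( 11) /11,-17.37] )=[ - 93,  -  67.51, - 17.37, - 37/12, 1/pi, sqrt( 3)/3, sqrt( 3), sqrt (10),86*sqrt( 11 )/11 , 59, 63.34,75,  83,  94*sqrt( 5)]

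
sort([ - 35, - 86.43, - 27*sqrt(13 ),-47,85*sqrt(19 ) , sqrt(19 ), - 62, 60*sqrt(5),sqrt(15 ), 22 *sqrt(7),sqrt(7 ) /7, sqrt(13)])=[ - 27*sqrt(13 ), - 86.43,  -  62, - 47 , - 35,sqrt(7)/7,sqrt( 13 ) , sqrt(15), sqrt (19 ),22*sqrt( 7), 60* sqrt( 5 ), 85*sqrt( 19) ] 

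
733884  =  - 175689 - -909573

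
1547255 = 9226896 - 7679641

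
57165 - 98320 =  - 41155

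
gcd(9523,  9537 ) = 1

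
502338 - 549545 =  - 47207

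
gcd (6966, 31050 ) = 54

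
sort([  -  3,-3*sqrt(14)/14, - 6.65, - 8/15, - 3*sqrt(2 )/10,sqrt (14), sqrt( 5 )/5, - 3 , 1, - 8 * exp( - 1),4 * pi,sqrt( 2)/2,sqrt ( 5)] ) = [ - 6.65, - 3, - 3, - 8* exp ( - 1) , - 3*sqrt(14 ) /14 ,  -  8/15, - 3 * sqrt( 2 )/10,sqrt(5 ) /5, sqrt( 2 ) /2,1,sqrt( 5),sqrt (14 ),4*pi]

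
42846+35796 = 78642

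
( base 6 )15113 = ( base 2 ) 100101110101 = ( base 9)3280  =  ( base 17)867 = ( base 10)2421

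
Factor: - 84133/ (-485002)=17/98= 2^( - 1 )*7^( - 2) * 17^1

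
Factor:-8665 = - 5^1*1733^1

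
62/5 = 62/5 =12.40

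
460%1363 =460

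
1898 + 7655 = 9553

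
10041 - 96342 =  - 86301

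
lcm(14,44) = 308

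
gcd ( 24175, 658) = 1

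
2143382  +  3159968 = 5303350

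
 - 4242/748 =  - 2121/374= - 5.67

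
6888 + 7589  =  14477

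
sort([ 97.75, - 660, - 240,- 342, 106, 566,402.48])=[ - 660,- 342 , - 240,97.75, 106, 402.48 , 566] 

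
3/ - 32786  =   - 1 + 32783/32786 = - 0.00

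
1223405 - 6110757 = -4887352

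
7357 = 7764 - 407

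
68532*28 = 1918896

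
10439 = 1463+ 8976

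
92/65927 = 92/65927 = 0.00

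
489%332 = 157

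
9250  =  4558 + 4692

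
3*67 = 201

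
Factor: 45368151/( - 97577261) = - 3^1*29^1*643^1*811^1*4157^(  -  1)*23473^( - 1) 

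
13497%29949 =13497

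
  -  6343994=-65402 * 97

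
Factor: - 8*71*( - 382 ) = 2^4*71^1 * 191^1 = 216976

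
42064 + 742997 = 785061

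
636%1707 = 636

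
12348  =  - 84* (-147)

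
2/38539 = 2/38539 = 0.00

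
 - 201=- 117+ - 84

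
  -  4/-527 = 4/527= 0.01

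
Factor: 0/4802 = 0= 0^1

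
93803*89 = 8348467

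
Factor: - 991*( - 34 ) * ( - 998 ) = -33626612 =- 2^2*17^1 * 499^1*991^1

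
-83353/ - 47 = 83353/47  =  1773.47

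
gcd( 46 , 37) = 1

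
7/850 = 7/850 = 0.01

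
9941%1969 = 96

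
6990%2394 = 2202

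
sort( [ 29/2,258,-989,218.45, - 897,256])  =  [ - 989, - 897,29/2,218.45,256,258]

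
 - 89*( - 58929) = 5244681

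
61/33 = 1+28/33 = 1.85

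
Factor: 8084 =2^2*43^1*47^1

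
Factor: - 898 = - 2^1*449^1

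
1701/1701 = 1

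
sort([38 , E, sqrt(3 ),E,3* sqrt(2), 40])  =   [ sqrt( 3)  ,  E,  E,3 *sqrt (2),  38 , 40] 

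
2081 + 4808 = 6889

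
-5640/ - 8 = 705/1=705.00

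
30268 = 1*30268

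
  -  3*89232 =- 267696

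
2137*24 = 51288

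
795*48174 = 38298330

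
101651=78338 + 23313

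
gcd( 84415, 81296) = 1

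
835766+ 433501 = 1269267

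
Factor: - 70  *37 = -2590 = - 2^1*5^1 * 7^1*37^1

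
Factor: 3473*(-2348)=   -2^2 * 23^1*151^1 * 587^1 = - 8154604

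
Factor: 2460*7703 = 2^2*3^1*5^1 * 41^1*7703^1= 18949380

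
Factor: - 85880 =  -2^3*5^1*19^1*113^1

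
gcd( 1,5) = 1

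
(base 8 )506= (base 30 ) AQ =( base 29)B7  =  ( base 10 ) 326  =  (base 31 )AG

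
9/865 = 9/865= 0.01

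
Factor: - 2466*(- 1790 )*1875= 8276512500 = 2^2*3^3*5^5*137^1*179^1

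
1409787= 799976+609811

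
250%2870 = 250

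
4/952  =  1/238 = 0.00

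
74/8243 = 74/8243=0.01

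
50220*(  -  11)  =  -552420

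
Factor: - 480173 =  - 71^1 * 6763^1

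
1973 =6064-4091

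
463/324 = 463/324 = 1.43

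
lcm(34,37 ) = 1258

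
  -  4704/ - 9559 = 4704/9559= 0.49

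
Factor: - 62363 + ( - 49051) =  - 2^1*3^1*31^1*599^1= - 111414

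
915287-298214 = 617073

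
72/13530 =12/2255 = 0.01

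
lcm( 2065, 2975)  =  175525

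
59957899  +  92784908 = 152742807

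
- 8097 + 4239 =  - 3858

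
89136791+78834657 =167971448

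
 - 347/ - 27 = 347/27 = 12.85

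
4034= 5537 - 1503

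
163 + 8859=9022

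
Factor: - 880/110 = -8 = - 2^3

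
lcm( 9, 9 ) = 9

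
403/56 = 403/56 = 7.20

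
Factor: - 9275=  - 5^2*7^1*53^1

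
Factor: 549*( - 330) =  - 2^1*3^3*5^1*11^1*61^1 = - 181170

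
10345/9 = 10345/9= 1149.44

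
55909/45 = 55909/45 = 1242.42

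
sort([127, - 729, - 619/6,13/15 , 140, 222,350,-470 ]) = [ - 729, -470, - 619/6, 13/15, 127,140,222, 350 ]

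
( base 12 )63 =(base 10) 75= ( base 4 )1023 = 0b1001011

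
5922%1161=117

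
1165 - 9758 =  - 8593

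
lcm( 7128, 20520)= 677160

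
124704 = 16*7794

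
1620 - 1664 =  - 44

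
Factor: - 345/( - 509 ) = 3^1*5^1*23^1 * 509^( - 1 ) 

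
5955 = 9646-3691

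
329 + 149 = 478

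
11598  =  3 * 3866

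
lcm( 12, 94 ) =564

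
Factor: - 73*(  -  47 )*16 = 54896 = 2^4 * 47^1 *73^1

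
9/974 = 9/974 = 0.01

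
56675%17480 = 4235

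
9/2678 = 9/2678 = 0.00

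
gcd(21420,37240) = 140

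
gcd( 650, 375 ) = 25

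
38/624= 19/312 = 0.06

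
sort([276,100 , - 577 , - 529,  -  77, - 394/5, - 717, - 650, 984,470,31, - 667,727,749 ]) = [ - 717 , - 667 , - 650, - 577, - 529, - 394/5, - 77,31,100, 276, 470,727,749,984]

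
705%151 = 101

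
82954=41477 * 2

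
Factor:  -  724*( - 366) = 2^3 *3^1 * 61^1*181^1 = 264984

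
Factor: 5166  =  2^1*3^2*7^1* 41^1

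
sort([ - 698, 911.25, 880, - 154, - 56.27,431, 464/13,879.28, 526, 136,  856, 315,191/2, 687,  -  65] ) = [ - 698,- 154, - 65, - 56.27, 464/13,191/2, 136, 315, 431, 526,687, 856, 879.28, 880,911.25 ] 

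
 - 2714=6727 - 9441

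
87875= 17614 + 70261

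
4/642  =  2/321 = 0.01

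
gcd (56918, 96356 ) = 2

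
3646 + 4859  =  8505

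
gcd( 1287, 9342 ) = 9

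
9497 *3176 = 30162472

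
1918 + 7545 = 9463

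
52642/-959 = - 52642/959 = - 54.89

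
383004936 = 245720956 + 137283980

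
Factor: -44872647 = - 3^1 *67^1 *223247^1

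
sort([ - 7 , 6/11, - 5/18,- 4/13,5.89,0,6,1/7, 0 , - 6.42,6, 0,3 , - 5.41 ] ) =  [  -  7, - 6.42, - 5.41, - 4/13, - 5/18, 0 , 0, 0, 1/7, 6/11, 3, 5.89 , 6,6] 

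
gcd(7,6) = 1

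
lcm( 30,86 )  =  1290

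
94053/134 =701 + 119/134 = 701.89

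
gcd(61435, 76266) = 1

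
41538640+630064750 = 671603390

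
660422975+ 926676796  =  1587099771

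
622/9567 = 622/9567 = 0.07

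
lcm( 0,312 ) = 0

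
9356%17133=9356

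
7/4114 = 7/4114 = 0.00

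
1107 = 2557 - 1450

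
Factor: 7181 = 43^1 * 167^1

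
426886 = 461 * 926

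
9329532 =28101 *332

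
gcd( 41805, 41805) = 41805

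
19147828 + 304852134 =323999962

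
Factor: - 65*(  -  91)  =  5915= 5^1*7^1*13^2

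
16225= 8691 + 7534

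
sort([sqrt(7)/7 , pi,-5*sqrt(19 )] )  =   [-5*sqrt(19),sqrt( 7 ) /7,  pi ]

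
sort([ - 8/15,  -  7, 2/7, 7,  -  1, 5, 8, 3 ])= [ - 7,  -  1, - 8/15, 2/7,3, 5, 7 , 8]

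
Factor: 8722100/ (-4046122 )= - 2^1*5^2*87221^1*2023061^( - 1 ) = -4361050/2023061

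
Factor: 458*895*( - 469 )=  - 2^1*5^1*7^1*67^1*179^1*229^1= - 192247790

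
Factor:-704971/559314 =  - 2^ ( - 1 )*3^ ( - 2)*7^(- 1)*23^(  -  1)*31^1*193^( - 1)*22741^1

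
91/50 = 91/50 = 1.82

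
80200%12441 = 5554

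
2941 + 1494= 4435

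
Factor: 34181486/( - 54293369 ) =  - 2^1*13^(-1 )*31^( - 1 ) * 199^( - 1)*677^(-1)*17090743^1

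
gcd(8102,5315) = 1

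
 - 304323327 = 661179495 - 965502822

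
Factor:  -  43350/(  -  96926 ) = 21675/48463 = 3^1*5^2 * 17^2 * 48463^ ( -1 ) 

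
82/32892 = 41/16446 = 0.00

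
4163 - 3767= 396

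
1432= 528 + 904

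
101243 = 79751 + 21492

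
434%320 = 114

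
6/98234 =3/49117 = 0.00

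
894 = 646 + 248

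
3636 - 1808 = 1828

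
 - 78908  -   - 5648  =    -  73260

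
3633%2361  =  1272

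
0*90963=0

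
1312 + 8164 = 9476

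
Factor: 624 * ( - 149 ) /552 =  - 2^1*13^1 * 23^( - 1 )*149^1=-  3874/23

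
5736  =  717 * 8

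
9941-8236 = 1705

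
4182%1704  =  774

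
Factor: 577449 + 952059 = 1529508 = 2^2 * 3^1*197^1*647^1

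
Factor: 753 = 3^1*251^1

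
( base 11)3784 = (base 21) b3i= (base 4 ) 1031010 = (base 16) 1344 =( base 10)4932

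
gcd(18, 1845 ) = 9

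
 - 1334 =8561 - 9895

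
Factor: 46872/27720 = 3^1*5^( - 1)*11^( - 1)*31^1=93/55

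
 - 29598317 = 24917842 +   -  54516159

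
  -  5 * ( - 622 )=3110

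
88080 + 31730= 119810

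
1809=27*67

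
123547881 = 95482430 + 28065451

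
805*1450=1167250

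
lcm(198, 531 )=11682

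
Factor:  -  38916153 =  - 3^3*1441339^1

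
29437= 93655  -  64218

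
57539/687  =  83 +518/687 =83.75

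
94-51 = 43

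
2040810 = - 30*(  -  68027) 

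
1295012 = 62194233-60899221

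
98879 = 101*979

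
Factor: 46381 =46381^1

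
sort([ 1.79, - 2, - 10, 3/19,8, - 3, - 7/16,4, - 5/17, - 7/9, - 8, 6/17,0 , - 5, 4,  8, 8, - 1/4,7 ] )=[ -10 , - 8,  -  5, - 3, - 2, - 7/9 ,-7/16,-5/17, - 1/4,0,  3/19,6/17,  1.79,  4,  4,7,  8,8 , 8]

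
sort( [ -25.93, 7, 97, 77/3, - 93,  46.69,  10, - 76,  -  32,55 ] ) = [-93, - 76, -32, - 25.93, 7,10,  77/3,46.69, 55,97]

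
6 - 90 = - 84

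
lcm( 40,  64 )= 320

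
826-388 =438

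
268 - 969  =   - 701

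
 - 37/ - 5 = 37/5 = 7.40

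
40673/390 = 104 + 113/390= 104.29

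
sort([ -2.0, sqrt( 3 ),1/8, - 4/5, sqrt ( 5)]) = [ - 2.0, - 4/5, 1/8,sqrt(3 ), sqrt ( 5 )]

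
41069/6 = 6844 + 5/6 = 6844.83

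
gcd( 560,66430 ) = 70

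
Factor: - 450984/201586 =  - 2^2 * 3^1*7^( - 2)*11^(-2 ) * 17^( - 1 ) * 19^1 * 23^1*43^1 = - 225492/100793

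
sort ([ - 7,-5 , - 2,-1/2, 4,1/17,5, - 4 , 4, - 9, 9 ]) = [ - 9, - 7, - 5, - 4, - 2, - 1/2,1/17,  4, 4,5,9 ] 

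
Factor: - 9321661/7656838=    - 2^(-1 ) *7^(  -  2)*17^1*23^( - 1 )*43^(-1 )*71^1*79^( - 1 )*7723^1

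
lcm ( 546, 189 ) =4914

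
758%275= 208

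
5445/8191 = 5445/8191   =  0.66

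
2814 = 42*67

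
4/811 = 4/811= 0.00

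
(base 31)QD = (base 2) 1100110011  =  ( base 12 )583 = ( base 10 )819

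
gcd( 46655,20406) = 1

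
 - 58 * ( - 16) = 928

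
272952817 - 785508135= - 512555318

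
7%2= 1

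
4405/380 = 881/76 =11.59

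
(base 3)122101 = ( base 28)GL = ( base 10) 469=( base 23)K9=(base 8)725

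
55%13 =3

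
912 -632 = 280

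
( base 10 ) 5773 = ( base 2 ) 1011010001101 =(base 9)7824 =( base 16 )168d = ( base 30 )6CD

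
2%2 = 0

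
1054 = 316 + 738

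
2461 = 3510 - 1049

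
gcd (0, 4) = 4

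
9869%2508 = 2345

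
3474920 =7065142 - 3590222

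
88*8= 704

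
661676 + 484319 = 1145995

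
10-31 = -21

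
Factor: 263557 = 7^1*23^1*1637^1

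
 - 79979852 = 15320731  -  95300583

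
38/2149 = 38/2149 =0.02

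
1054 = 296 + 758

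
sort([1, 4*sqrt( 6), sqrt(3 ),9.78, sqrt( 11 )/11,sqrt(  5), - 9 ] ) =[ - 9, sqrt( 11 ) /11 , 1,sqrt(3), sqrt( 5),9.78,4*sqrt(6)]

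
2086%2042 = 44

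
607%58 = 27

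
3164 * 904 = 2860256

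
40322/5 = 40322/5 = 8064.40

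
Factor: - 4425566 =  - 2^1*2212783^1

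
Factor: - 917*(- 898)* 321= 2^1*3^1 *7^1*107^1*131^1*449^1= 264332586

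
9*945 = 8505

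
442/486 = 221/243 = 0.91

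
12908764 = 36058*358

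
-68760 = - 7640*9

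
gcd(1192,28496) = 8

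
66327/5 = 13265 + 2/5 = 13265.40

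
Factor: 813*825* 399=3^3*5^2*7^1*11^1*19^1*271^1=267619275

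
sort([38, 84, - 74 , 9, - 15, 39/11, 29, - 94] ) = [ - 94, - 74, - 15 , 39/11,  9, 29, 38, 84] 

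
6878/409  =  16 + 334/409= 16.82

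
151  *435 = 65685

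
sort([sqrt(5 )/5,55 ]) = [sqrt(5 )/5,55] 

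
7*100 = 700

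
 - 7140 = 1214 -8354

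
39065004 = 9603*4068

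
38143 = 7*5449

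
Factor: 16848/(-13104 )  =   - 9/7=- 3^2*7^(  -  1)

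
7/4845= 7/4845 = 0.00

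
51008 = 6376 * 8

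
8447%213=140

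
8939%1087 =243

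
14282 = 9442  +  4840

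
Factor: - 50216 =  -2^3*6277^1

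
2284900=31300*73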